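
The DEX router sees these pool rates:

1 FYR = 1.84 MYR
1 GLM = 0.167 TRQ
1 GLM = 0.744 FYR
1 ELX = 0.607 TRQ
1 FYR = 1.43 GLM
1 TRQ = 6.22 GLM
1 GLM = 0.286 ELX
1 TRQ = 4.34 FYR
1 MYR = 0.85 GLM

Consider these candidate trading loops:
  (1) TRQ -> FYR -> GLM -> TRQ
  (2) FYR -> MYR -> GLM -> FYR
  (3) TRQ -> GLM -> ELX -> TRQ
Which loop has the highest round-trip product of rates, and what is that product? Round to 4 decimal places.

1.1636

(1) 4.34 × 1.43 × 0.167 = 1.03644
(2) 1.84 × 0.85 × 0.744 = 1.16362
(3) 6.22 × 0.286 × 0.607 = 1.07980
Highest is cycle (2) at 1.1636 (>1, arbitrage).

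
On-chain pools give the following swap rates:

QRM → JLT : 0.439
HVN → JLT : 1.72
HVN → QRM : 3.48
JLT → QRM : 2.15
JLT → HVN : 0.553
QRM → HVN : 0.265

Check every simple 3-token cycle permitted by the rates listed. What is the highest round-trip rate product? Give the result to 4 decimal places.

0.9800

HVN→JLT→QRM→HVN: 1.72 × 2.15 × 0.265 = 0.97997
HVN→QRM→JLT→HVN: 3.48 × 0.439 × 0.553 = 0.84483
Maximum is HVN→JLT→QRM→HVN at 0.9800; no arbitrage — every cycle loses value.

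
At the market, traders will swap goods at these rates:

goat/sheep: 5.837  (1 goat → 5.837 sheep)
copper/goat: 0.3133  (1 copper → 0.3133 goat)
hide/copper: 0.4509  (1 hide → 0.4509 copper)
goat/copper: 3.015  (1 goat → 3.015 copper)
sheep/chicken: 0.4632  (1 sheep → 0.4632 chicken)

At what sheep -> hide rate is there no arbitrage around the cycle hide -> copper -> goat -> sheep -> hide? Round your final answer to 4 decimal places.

Known legs of the cycle: 0.4509 × 0.3133 × 5.837 = 0.82457530389
For no arbitrage the full-cycle product must be 1, so the missing rate is 1 / 0.82457530389 ≈ 1.212746.

1.2127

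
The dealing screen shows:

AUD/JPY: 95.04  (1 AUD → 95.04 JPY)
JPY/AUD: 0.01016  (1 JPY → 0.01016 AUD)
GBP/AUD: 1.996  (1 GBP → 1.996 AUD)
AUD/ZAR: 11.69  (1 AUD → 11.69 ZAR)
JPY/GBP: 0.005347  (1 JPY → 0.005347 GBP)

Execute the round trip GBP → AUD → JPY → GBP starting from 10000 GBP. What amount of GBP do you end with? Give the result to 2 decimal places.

10000 GBP × 1.996 = 19960 AUD
19960 AUD × 95.04 = 1896998.4 JPY
1896998.4 JPY × 0.005347 = 10143.2504448 GBP

10143.25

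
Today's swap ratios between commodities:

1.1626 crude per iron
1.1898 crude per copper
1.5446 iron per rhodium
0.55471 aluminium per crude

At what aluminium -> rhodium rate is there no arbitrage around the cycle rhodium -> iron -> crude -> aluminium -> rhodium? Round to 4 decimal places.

Known legs of the cycle: 1.5446 × 1.1626 × 0.55471 = 0.9961215697316
For no arbitrage the full-cycle product must be 1, so the missing rate is 1 / 0.9961215697316 ≈ 1.003894.

1.0039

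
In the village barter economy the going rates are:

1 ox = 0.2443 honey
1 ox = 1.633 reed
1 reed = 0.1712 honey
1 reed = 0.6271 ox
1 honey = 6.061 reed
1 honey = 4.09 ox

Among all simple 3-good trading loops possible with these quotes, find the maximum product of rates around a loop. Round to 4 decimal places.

1.1434

honey→ox→reed→honey: 4.09 × 1.633 × 0.1712 = 1.14344
honey→reed→ox→honey: 6.061 × 0.6271 × 0.2443 = 0.92855
Maximum is honey→ox→reed→honey at 1.1434; arbitrage exists.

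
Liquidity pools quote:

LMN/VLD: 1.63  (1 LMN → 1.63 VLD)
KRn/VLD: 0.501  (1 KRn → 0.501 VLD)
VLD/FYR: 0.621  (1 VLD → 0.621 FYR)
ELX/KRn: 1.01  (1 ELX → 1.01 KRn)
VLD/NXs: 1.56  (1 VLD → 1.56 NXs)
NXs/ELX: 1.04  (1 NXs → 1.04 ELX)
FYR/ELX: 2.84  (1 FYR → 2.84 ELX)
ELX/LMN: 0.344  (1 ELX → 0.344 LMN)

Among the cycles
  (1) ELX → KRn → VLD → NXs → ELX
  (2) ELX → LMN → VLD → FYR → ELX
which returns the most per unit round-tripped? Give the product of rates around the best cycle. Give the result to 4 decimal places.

(1) 1.01 × 0.501 × 1.56 × 1.04 = 0.82095
(2) 0.344 × 1.63 × 0.621 × 2.84 = 0.98891
Highest is cycle (2) at 0.9889 (≤1, no arbitrage).

0.9889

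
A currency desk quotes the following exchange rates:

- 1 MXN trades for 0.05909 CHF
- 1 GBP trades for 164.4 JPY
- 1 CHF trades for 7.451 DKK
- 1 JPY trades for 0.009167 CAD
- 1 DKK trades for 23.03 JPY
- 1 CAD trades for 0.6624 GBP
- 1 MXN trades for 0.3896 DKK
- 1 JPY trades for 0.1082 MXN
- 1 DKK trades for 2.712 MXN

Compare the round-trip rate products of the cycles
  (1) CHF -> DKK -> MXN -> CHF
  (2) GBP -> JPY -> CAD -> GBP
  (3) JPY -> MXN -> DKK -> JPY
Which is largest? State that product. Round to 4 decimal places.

1.1940

(1) 7.451 × 2.712 × 0.05909 = 1.19404
(2) 164.4 × 0.009167 × 0.6624 = 0.99827
(3) 0.1082 × 0.3896 × 23.03 = 0.97082
Highest is cycle (1) at 1.1940 (>1, arbitrage).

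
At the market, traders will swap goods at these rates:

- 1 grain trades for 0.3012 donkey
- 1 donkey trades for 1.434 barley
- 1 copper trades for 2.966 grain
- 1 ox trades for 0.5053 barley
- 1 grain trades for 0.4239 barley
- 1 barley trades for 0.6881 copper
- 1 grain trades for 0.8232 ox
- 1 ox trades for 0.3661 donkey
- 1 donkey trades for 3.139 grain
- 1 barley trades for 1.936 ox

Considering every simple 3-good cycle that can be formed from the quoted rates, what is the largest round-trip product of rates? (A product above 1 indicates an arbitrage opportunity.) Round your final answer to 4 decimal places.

1.0164

ox→donkey→barley→ox: 0.3661 × 1.434 × 1.936 = 1.01638
grain→ox→donkey→grain: 0.8232 × 0.3661 × 3.139 = 0.94601
grain→barley→copper→grain: 0.4239 × 0.6881 × 2.966 = 0.86514
Maximum is ox→donkey→barley→ox at 1.0164; arbitrage exists.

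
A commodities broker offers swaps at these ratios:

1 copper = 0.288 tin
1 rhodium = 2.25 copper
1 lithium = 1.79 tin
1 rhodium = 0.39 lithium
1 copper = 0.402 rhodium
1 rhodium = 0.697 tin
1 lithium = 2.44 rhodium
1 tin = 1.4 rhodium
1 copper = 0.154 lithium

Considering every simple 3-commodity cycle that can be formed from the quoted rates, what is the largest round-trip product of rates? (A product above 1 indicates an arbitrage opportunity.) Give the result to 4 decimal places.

0.9773

tin→rhodium→lithium→tin: 1.4 × 0.39 × 1.79 = 0.97734
tin→rhodium→copper→tin: 1.4 × 2.25 × 0.288 = 0.90720
lithium→rhodium→copper→lithium: 2.44 × 2.25 × 0.154 = 0.84546
Maximum is tin→rhodium→lithium→tin at 0.9773; no arbitrage — every cycle loses value.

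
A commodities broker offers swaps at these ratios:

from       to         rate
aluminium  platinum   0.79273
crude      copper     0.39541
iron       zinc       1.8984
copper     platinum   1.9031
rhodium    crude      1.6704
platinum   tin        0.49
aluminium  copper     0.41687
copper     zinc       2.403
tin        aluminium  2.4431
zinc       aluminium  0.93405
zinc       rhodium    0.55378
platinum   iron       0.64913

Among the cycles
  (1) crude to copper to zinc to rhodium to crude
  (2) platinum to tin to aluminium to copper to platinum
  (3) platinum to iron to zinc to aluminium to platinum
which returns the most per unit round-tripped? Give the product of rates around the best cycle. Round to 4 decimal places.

0.9497

(1) 0.39541 × 2.403 × 0.55378 × 1.6704 = 0.87894
(2) 0.49 × 2.4431 × 0.41687 × 1.9031 = 0.94973
(3) 0.64913 × 1.8984 × 0.93405 × 0.79273 = 0.91246
Highest is cycle (2) at 0.9497 (≤1, no arbitrage).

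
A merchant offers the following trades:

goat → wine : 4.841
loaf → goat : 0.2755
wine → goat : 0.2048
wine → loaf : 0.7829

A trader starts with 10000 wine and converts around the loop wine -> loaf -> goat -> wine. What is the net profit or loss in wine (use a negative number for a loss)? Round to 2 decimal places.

441.50

10000 wine × 0.7829 = 7829 loaf
7829 loaf × 0.2755 = 2156.8895 goat
2156.8895 goat × 4.841 = 10441.5020695 wine
Net change: 10441.5020695 − 10000 = 441.5020695 wine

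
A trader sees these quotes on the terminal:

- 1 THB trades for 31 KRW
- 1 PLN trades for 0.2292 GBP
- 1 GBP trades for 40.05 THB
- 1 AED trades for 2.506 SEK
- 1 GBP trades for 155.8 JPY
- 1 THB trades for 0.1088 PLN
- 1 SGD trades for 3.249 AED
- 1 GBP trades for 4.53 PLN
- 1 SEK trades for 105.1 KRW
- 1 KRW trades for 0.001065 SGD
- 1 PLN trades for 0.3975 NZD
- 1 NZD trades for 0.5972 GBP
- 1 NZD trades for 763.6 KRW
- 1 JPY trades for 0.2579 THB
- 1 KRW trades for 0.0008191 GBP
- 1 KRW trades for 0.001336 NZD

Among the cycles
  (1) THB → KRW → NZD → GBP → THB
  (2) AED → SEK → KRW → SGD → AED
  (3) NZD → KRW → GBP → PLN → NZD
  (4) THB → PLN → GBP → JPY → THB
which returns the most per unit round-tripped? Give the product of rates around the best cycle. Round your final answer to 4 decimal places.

(1) 31 × 0.001336 × 0.5972 × 40.05 = 0.99058
(2) 2.506 × 105.1 × 0.001065 × 3.249 = 0.91135
(3) 763.6 × 0.0008191 × 4.53 × 0.3975 = 1.12626
(4) 0.1088 × 0.2292 × 155.8 × 0.2579 = 1.00199
Highest is cycle (3) at 1.1263 (>1, arbitrage).

1.1263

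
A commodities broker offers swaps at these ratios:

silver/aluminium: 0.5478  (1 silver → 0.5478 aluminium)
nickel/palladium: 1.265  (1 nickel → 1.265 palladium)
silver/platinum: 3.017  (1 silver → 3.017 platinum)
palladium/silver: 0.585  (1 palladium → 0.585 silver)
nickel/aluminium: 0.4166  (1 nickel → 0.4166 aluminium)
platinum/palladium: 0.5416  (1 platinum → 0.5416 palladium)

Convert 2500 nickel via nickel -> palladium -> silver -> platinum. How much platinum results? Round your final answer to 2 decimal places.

5581.64

2500 nickel × 1.265 = 3162.5 palladium
3162.5 palladium × 0.585 = 1850.0625 silver
1850.0625 silver × 3.017 = 5581.6385625 platinum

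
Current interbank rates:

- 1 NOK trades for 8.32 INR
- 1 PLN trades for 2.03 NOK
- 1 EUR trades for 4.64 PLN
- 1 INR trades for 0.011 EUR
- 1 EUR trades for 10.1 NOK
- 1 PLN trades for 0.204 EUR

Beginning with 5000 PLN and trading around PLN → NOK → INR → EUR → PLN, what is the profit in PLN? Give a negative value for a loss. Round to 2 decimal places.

-689.77

5000 PLN × 2.03 = 10150 NOK
10150 NOK × 8.32 = 84448 INR
84448 INR × 0.011 = 928.928 EUR
928.928 EUR × 4.64 = 4310.22592 PLN
Net change: 4310.22592 − 5000 = -689.77408 PLN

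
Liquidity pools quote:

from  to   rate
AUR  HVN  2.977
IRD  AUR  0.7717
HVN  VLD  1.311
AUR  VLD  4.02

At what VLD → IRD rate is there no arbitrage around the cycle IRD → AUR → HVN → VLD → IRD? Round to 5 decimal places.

0.33202

Known legs of the cycle: 0.7717 × 2.977 × 1.311 = 3.0118270299
For no arbitrage the full-cycle product must be 1, so the missing rate is 1 / 3.0118270299 ≈ 0.3320244.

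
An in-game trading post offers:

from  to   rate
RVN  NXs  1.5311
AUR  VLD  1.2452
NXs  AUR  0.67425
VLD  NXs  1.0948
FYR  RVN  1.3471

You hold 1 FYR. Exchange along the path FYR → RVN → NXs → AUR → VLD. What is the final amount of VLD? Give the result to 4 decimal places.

1 FYR × 1.3471 = 1.3471 RVN
1.3471 RVN × 1.5311 = 2.06254481 NXs
2.06254481 NXs × 0.67425 = 1.3906708381425 AUR
1.3906708381425 AUR × 1.2452 = 1.731663327655041 VLD

1.7317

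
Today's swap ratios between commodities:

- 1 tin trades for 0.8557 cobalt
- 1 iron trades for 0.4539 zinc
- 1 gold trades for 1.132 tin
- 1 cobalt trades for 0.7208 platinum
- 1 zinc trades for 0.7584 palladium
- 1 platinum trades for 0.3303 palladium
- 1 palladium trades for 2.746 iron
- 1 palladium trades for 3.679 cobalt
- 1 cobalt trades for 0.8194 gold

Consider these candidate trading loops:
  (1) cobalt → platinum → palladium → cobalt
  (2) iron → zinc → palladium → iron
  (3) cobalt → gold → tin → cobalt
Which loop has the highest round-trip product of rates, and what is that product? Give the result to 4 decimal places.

0.9453

(1) 0.7208 × 0.3303 × 3.679 = 0.87590
(2) 0.4539 × 0.7584 × 2.746 = 0.94528
(3) 0.8194 × 1.132 × 0.8557 = 0.79371
Highest is cycle (2) at 0.9453 (≤1, no arbitrage).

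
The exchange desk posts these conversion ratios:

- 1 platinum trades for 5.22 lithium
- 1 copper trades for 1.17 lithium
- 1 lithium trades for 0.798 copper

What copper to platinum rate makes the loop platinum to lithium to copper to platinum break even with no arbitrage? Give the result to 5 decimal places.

0.24006

Known legs of the cycle: 5.22 × 0.798 = 4.16556
For no arbitrage the full-cycle product must be 1, so the missing rate is 1 / 4.16556 ≈ 0.2400638.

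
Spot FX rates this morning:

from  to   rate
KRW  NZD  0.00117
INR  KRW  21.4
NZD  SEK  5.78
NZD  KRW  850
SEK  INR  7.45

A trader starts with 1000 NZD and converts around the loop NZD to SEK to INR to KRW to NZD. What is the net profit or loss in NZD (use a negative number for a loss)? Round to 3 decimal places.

78.161

1000 NZD × 5.78 = 5780 SEK
5780 SEK × 7.45 = 43061 INR
43061 INR × 21.4 = 921505.4 KRW
921505.4 KRW × 0.00117 = 1078.161318 NZD
Net change: 1078.161318 − 1000 = 78.161318 NZD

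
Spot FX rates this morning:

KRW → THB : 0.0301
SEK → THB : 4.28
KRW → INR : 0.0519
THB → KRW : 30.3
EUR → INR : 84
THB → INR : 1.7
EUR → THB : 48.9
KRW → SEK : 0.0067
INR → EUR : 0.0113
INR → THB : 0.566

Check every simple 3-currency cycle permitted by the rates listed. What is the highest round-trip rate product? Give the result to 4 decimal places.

THB→INR→EUR→THB: 1.7 × 0.0113 × 48.9 = 0.93937
THB→KRW→INR→THB: 30.3 × 0.0519 × 0.566 = 0.89007
THB→KRW→SEK→THB: 30.3 × 0.0067 × 4.28 = 0.86888
Maximum is THB→INR→EUR→THB at 0.9394; no arbitrage — every cycle loses value.

0.9394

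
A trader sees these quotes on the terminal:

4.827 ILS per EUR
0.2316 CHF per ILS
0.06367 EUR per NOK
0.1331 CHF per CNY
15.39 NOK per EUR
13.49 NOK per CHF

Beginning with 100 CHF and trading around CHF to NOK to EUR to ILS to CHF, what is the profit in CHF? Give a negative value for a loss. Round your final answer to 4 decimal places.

-3.9798

100 CHF × 13.49 = 1349 NOK
1349 NOK × 0.06367 = 85.89083 EUR
85.89083 EUR × 4.827 = 414.59503641 ILS
414.59503641 ILS × 0.2316 = 96.020210432556 CHF
Net change: 96.020210432556 − 100 = -3.979789567444 CHF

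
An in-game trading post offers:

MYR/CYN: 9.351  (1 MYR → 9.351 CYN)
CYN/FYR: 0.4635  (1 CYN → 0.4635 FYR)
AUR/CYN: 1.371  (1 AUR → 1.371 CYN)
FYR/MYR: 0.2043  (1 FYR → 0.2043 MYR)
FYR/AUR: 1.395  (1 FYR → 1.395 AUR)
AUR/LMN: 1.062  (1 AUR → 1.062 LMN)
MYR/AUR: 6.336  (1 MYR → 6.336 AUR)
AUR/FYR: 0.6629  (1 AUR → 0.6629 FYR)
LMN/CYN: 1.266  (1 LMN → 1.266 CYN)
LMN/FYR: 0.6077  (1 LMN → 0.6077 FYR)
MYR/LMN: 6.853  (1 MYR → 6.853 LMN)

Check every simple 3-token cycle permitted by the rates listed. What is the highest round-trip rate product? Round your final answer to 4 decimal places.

0.9003

AUR→LMN→FYR→AUR: 1.062 × 0.6077 × 1.395 = 0.90030
AUR→CYN→FYR→AUR: 1.371 × 0.4635 × 1.395 = 0.88646
FYR→MYR→CYN→FYR: 0.2043 × 9.351 × 0.4635 = 0.88547
AUR→FYR→MYR→AUR: 0.6629 × 0.2043 × 6.336 = 0.85809
FYR→MYR→LMN→FYR: 0.2043 × 6.853 × 0.6077 = 0.85082
Maximum is AUR→LMN→FYR→AUR at 0.9003; no arbitrage — every cycle loses value.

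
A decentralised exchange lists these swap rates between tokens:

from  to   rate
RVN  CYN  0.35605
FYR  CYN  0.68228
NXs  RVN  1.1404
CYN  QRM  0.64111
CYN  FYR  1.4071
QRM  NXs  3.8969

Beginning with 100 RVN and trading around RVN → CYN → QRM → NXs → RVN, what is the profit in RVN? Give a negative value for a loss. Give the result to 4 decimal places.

100 RVN × 0.35605 = 35.605 CYN
35.605 CYN × 0.64111 = 22.82672155 QRM
22.82672155 QRM × 3.8969 = 88.953451208195 NXs
88.953451208195 NXs × 1.1404 = 101.442515757825578 RVN
Net change: 101.442515757825578 − 100 = 1.442515757825578 RVN

1.4425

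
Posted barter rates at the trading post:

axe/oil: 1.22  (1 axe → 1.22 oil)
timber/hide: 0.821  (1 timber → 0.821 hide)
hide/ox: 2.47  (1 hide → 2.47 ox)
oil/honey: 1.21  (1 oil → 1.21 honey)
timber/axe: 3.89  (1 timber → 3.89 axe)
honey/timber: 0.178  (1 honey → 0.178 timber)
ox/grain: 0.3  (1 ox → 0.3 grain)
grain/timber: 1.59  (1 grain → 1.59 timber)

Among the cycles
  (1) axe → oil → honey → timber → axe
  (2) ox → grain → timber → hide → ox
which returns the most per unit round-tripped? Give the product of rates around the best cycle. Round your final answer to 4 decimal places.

(1) 1.22 × 1.21 × 0.178 × 3.89 = 1.02215
(2) 0.3 × 1.59 × 0.821 × 2.47 = 0.96729
Highest is cycle (1) at 1.0222 (>1, arbitrage).

1.0222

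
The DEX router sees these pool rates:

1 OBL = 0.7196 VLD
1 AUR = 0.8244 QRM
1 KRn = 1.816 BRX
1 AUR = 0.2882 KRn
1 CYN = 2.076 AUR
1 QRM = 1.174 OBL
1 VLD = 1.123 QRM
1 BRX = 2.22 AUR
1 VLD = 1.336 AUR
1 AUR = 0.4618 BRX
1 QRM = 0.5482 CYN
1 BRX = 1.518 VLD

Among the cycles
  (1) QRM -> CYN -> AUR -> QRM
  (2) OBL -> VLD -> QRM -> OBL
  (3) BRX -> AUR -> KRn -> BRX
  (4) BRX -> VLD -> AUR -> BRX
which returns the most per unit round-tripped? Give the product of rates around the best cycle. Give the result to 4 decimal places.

(1) 0.5482 × 2.076 × 0.8244 = 0.93822
(2) 0.7196 × 1.123 × 1.174 = 0.94872
(3) 2.22 × 0.2882 × 1.816 = 1.16188
(4) 1.518 × 1.336 × 0.4618 = 0.93655
Highest is cycle (3) at 1.1619 (>1, arbitrage).

1.1619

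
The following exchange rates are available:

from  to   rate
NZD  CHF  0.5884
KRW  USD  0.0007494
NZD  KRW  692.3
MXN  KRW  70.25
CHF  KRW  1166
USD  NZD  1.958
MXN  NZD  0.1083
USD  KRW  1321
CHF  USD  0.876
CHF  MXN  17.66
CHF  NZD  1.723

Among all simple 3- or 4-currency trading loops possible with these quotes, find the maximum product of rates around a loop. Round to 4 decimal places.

1.1254

MXN→NZD→CHF→MXN: 0.1083 × 0.5884 × 17.66 = 1.12536
KRW→USD→NZD→KRW: 0.0007494 × 1.958 × 692.3 = 1.01583
USD→NZD→CHF→USD: 1.958 × 0.5884 × 0.876 = 1.00923
KRW→USD→NZD→CHF→KRW: 0.0007494 × 1.958 × 0.5884 × 1166 = 1.00669
Maximum is MXN→NZD→CHF→MXN at 1.1254; arbitrage exists.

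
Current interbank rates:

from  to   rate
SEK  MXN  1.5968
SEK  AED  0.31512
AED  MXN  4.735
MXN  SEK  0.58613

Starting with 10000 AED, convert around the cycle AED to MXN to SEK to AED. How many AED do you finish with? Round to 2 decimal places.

8745.61

10000 AED × 4.735 = 47350 MXN
47350 MXN × 0.58613 = 27753.2555 SEK
27753.2555 SEK × 0.31512 = 8745.60587316 AED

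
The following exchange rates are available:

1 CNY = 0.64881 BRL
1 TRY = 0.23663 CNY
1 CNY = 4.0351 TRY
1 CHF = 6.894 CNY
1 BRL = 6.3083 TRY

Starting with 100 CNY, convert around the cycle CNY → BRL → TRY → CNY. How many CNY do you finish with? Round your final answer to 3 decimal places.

96.850

100 CNY × 0.64881 = 64.881 BRL
64.881 BRL × 6.3083 = 409.2888123 TRY
409.2888123 TRY × 0.23663 = 96.850011654549 CNY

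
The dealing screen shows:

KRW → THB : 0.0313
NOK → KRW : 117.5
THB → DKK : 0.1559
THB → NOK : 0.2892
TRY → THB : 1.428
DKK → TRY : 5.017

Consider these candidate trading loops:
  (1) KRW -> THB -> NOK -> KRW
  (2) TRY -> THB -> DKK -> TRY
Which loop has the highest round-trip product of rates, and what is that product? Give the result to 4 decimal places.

1.1169

(1) 0.0313 × 0.2892 × 117.5 = 1.06361
(2) 1.428 × 0.1559 × 5.017 = 1.11691
Highest is cycle (2) at 1.1169 (>1, arbitrage).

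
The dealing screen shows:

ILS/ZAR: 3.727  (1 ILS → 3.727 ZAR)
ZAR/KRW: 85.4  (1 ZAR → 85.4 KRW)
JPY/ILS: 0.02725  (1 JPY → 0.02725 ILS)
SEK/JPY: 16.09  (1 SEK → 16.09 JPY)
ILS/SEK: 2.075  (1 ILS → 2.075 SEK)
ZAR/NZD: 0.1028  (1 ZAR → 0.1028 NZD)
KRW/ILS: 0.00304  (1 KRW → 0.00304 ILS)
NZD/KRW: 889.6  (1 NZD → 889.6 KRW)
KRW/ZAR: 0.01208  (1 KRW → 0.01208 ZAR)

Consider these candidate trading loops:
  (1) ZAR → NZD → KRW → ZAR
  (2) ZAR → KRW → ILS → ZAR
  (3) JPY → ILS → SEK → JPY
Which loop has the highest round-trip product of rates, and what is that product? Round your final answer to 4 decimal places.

1.1047

(1) 0.1028 × 889.6 × 0.01208 = 1.10473
(2) 85.4 × 0.00304 × 3.727 = 0.96759
(3) 0.02725 × 2.075 × 16.09 = 0.90979
Highest is cycle (1) at 1.1047 (>1, arbitrage).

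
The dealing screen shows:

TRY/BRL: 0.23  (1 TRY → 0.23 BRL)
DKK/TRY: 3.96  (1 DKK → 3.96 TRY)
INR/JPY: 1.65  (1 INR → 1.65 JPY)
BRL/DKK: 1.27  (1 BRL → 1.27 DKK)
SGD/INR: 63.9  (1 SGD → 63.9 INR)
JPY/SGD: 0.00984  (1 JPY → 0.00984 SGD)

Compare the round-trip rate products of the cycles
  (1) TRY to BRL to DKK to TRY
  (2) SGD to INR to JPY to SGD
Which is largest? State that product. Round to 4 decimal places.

(1) 0.23 × 1.27 × 3.96 = 1.15672
(2) 63.9 × 1.65 × 0.00984 = 1.03748
Highest is cycle (1) at 1.1567 (>1, arbitrage).

1.1567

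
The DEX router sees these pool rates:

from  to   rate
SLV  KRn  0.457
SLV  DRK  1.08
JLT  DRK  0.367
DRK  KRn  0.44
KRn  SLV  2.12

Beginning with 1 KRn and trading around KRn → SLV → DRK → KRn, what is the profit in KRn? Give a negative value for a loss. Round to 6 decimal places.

0.007424

1 KRn × 2.12 = 2.12 SLV
2.12 SLV × 1.08 = 2.2896 DRK
2.2896 DRK × 0.44 = 1.007424 KRn
Net change: 1.007424 − 1 = 0.007424 KRn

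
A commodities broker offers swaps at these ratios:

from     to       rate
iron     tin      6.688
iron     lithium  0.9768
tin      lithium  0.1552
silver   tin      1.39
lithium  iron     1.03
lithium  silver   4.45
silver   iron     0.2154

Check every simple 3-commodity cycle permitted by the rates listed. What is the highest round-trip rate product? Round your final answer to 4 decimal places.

1.0691

tin→lithium→iron→tin: 0.1552 × 1.03 × 6.688 = 1.06912
silver→tin→lithium→silver: 1.39 × 0.1552 × 4.45 = 0.95999
silver→iron→lithium→silver: 0.2154 × 0.9768 × 4.45 = 0.93629
Maximum is tin→lithium→iron→tin at 1.0691; arbitrage exists.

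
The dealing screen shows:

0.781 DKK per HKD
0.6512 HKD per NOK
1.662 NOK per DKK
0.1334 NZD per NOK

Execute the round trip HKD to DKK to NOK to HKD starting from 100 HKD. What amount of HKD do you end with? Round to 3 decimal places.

84.527

100 HKD × 0.781 = 78.1 DKK
78.1 DKK × 1.662 = 129.8022 NOK
129.8022 NOK × 0.6512 = 84.52719264 HKD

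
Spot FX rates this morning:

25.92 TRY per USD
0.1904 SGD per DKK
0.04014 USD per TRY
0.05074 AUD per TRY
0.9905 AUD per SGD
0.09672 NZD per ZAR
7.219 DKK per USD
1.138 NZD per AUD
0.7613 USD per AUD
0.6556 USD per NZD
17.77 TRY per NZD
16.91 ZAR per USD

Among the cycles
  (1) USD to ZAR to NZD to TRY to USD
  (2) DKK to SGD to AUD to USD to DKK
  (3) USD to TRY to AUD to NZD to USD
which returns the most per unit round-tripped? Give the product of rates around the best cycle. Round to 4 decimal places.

(1) 16.91 × 0.09672 × 17.77 × 0.04014 = 1.16661
(2) 0.1904 × 0.9905 × 0.7613 × 7.219 = 1.03646
(3) 25.92 × 0.05074 × 1.138 × 0.6556 = 0.98122
Highest is cycle (1) at 1.1666 (>1, arbitrage).

1.1666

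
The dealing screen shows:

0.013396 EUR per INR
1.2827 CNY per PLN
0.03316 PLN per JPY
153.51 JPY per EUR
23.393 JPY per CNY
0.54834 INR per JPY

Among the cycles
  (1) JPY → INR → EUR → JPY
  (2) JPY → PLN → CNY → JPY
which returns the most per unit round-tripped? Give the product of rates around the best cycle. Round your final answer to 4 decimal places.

1.1276

(1) 0.54834 × 0.013396 × 153.51 = 1.12762
(2) 0.03316 × 1.2827 × 23.393 = 0.99501
Highest is cycle (1) at 1.1276 (>1, arbitrage).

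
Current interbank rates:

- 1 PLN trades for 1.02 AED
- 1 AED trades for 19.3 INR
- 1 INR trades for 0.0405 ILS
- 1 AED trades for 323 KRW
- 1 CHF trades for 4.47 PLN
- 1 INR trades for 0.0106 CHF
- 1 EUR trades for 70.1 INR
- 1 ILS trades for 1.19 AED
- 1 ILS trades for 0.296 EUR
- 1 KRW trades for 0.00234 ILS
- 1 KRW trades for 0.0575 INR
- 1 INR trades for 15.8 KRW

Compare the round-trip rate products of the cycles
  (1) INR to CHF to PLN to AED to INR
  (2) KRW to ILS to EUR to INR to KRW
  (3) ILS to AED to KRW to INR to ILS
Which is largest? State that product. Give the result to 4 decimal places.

(1) 0.0106 × 4.47 × 1.02 × 19.3 = 0.93276
(2) 0.00234 × 0.296 × 70.1 × 15.8 = 0.76715
(3) 1.19 × 323 × 0.0575 × 0.0405 = 0.89510
Highest is cycle (1) at 0.9328 (≤1, no arbitrage).

0.9328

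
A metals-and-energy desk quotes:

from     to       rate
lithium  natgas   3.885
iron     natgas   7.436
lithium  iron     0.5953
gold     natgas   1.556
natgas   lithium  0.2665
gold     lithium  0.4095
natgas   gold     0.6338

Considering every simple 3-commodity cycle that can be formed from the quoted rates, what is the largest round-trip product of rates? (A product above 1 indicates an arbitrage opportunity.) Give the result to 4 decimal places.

iron→natgas→lithium→iron: 7.436 × 0.2665 × 0.5953 = 1.17970
gold→lithium→natgas→gold: 0.4095 × 3.885 × 0.6338 = 1.00832
Maximum is iron→natgas→lithium→iron at 1.1797; arbitrage exists.

1.1797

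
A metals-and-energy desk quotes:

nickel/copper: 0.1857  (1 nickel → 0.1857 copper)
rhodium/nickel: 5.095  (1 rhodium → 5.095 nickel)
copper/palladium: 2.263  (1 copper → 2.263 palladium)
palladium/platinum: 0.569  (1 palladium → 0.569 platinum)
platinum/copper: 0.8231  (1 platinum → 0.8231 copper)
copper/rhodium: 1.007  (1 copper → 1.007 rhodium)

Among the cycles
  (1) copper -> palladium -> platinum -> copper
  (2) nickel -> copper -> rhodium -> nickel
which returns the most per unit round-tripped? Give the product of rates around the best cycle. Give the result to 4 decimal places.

(1) 2.263 × 0.569 × 0.8231 = 1.05986
(2) 0.1857 × 1.007 × 5.095 = 0.95276
Highest is cycle (1) at 1.0599 (>1, arbitrage).

1.0599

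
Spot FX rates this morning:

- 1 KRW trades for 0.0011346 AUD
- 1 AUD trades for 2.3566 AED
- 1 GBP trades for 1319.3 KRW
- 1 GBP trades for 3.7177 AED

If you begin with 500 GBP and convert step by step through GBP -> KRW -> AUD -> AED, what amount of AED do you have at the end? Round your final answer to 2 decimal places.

500 GBP × 1319.3 = 659650 KRW
659650 KRW × 0.0011346 = 748.43889 AUD
748.43889 AUD × 2.3566 = 1763.771088174 AED

1763.77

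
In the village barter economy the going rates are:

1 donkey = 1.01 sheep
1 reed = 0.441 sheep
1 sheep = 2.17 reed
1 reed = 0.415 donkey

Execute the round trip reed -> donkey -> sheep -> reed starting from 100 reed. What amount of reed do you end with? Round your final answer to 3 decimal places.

100 reed × 0.415 = 41.5 donkey
41.5 donkey × 1.01 = 41.915 sheep
41.915 sheep × 2.17 = 90.95555 reed

90.956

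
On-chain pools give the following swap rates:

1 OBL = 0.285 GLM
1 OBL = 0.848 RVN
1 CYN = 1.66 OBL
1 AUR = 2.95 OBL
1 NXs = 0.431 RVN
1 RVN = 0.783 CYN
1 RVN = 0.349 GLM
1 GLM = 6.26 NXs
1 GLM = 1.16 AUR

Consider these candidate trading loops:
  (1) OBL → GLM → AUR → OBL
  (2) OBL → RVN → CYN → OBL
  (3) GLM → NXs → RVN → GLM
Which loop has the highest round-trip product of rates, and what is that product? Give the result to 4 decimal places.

1.1022

(1) 0.285 × 1.16 × 2.95 = 0.97527
(2) 0.848 × 0.783 × 1.66 = 1.10221
(3) 6.26 × 0.431 × 0.349 = 0.94162
Highest is cycle (2) at 1.1022 (>1, arbitrage).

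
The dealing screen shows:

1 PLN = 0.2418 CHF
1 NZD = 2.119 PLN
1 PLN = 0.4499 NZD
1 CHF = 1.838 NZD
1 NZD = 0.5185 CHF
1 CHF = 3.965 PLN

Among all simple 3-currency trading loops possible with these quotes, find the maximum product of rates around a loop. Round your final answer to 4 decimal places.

PLN→CHF→NZD→PLN: 0.2418 × 1.838 × 2.119 = 0.94174
PLN→NZD→CHF→PLN: 0.4499 × 0.5185 × 3.965 = 0.92493
Maximum is PLN→CHF→NZD→PLN at 0.9417; no arbitrage — every cycle loses value.

0.9417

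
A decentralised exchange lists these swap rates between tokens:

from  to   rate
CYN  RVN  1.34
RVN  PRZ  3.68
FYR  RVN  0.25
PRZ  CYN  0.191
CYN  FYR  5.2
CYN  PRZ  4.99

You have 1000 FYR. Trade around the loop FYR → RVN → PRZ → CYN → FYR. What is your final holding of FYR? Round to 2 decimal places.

1000 FYR × 0.25 = 250 RVN
250 RVN × 3.68 = 920 PRZ
920 PRZ × 0.191 = 175.72 CYN
175.72 CYN × 5.2 = 913.744 FYR

913.74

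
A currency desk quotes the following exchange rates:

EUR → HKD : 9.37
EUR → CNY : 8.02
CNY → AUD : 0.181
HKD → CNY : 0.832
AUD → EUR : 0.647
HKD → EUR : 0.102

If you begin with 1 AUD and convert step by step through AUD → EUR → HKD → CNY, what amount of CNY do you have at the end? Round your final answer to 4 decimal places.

5.0439

1 AUD × 0.647 = 0.647 EUR
0.647 EUR × 9.37 = 6.06239 HKD
6.06239 HKD × 0.832 = 5.04390848 CNY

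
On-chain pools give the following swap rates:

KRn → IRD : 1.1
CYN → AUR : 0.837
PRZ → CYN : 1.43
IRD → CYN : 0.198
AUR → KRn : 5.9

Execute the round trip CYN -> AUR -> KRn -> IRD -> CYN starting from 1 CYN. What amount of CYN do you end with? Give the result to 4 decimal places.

1 CYN × 0.837 = 0.837 AUR
0.837 AUR × 5.9 = 4.9383 KRn
4.9383 KRn × 1.1 = 5.43213 IRD
5.43213 IRD × 0.198 = 1.07556174 CYN

1.0756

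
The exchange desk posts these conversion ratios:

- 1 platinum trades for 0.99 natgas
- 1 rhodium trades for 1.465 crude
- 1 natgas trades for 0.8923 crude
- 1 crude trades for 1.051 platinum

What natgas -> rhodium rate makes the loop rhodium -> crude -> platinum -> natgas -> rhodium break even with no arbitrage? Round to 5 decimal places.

0.65603

Known legs of the cycle: 1.465 × 1.051 × 0.99 = 1.52431785
For no arbitrage the full-cycle product must be 1, so the missing rate is 1 / 1.52431785 ≈ 0.6560312.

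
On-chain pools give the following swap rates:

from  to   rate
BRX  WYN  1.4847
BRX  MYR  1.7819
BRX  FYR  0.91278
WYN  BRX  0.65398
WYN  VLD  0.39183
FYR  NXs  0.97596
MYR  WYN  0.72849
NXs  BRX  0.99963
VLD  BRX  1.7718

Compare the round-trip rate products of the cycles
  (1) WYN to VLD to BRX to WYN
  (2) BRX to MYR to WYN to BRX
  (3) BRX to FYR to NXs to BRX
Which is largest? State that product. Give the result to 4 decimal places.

1.0307

(1) 0.39183 × 1.7718 × 1.4847 = 1.03074
(2) 1.7819 × 0.72849 × 0.65398 = 0.84893
(3) 0.91278 × 0.97596 × 0.99963 = 0.89051
Highest is cycle (1) at 1.0307 (>1, arbitrage).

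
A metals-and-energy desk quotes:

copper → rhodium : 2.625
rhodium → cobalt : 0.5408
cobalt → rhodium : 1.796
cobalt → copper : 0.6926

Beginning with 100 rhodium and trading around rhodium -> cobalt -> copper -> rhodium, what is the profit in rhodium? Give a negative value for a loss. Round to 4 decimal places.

-1.6785

100 rhodium × 0.5408 = 54.08 cobalt
54.08 cobalt × 0.6926 = 37.455808 copper
37.455808 copper × 2.625 = 98.321496 rhodium
Net change: 98.321496 − 100 = -1.678504 rhodium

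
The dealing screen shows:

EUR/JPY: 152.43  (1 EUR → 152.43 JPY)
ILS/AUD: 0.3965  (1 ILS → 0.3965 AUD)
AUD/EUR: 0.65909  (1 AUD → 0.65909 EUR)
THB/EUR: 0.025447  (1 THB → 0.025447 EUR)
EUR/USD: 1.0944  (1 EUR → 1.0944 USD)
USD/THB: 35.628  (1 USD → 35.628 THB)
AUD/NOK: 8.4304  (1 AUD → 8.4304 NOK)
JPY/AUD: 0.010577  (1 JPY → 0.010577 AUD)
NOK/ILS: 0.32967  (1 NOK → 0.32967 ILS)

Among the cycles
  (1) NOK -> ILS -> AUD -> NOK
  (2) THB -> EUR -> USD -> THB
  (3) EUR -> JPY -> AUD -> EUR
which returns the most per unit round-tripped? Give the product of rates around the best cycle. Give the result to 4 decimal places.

(1) 0.32967 × 0.3965 × 8.4304 = 1.10197
(2) 0.025447 × 1.0944 × 35.628 = 0.99221
(3) 152.43 × 0.010577 × 0.65909 = 1.06262
Highest is cycle (1) at 1.1020 (>1, arbitrage).

1.1020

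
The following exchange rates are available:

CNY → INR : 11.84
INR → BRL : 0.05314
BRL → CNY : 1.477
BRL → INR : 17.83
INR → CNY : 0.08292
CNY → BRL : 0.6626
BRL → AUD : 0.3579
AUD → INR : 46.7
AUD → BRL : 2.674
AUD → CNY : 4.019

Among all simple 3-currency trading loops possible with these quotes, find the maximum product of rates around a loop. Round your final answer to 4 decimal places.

0.9796

BRL→INR→CNY→BRL: 17.83 × 0.08292 × 0.6626 = 0.97963
BRL→AUD→CNY→BRL: 0.3579 × 4.019 × 0.6626 = 0.95308
BRL→CNY→INR→BRL: 1.477 × 11.84 × 0.05314 = 0.92930
BRL→AUD→INR→BRL: 0.3579 × 46.7 × 0.05314 = 0.88818
Maximum is BRL→INR→CNY→BRL at 0.9796; no arbitrage — every cycle loses value.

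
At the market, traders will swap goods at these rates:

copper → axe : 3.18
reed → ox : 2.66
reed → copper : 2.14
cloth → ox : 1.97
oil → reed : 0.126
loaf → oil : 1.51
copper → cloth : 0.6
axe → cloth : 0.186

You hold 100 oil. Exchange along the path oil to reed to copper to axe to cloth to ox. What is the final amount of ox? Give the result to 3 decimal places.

31.419

100 oil × 0.126 = 12.6 reed
12.6 reed × 2.14 = 26.964 copper
26.964 copper × 3.18 = 85.74552 axe
85.74552 axe × 0.186 = 15.94866672 cloth
15.94866672 cloth × 1.97 = 31.4188734384 ox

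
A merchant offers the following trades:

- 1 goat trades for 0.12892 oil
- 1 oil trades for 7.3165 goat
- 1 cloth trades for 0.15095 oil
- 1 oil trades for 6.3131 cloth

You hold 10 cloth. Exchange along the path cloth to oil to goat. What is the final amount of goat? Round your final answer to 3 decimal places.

10 cloth × 0.15095 = 1.5095 oil
1.5095 oil × 7.3165 = 11.04425675 goat

11.044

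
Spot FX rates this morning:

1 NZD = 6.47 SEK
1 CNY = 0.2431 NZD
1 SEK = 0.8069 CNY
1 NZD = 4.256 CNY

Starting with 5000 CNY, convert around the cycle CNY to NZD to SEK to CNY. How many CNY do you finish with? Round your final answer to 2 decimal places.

6345.69

5000 CNY × 0.2431 = 1215.5 NZD
1215.5 NZD × 6.47 = 7864.285 SEK
7864.285 SEK × 0.8069 = 6345.6915665 CNY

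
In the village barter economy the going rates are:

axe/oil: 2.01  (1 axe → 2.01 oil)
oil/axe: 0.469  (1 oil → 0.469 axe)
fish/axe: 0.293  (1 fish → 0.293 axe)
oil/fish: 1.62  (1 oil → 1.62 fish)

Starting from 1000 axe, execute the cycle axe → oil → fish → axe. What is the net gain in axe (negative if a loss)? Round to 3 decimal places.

-45.933

1000 axe × 2.01 = 2010 oil
2010 oil × 1.62 = 3256.2 fish
3256.2 fish × 0.293 = 954.0666 axe
Net change: 954.0666 − 1000 = -45.9334 axe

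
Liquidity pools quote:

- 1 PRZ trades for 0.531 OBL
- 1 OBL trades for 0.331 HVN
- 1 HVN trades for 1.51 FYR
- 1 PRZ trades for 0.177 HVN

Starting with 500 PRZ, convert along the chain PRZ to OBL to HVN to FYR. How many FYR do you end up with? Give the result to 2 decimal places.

500 PRZ × 0.531 = 265.5 OBL
265.5 OBL × 0.331 = 87.8805 HVN
87.8805 HVN × 1.51 = 132.699555 FYR

132.70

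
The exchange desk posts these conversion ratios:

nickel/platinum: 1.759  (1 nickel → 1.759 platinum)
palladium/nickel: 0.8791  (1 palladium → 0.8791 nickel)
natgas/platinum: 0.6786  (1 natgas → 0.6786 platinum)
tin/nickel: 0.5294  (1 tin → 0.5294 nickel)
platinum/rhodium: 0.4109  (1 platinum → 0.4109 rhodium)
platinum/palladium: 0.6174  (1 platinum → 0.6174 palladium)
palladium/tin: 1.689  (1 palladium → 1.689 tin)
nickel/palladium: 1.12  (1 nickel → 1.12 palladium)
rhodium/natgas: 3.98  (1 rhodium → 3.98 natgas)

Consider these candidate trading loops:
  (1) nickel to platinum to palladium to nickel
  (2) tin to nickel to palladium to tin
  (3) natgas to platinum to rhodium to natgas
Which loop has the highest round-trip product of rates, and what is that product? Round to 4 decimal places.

1.1098

(1) 1.759 × 0.6174 × 0.8791 = 0.95471
(2) 0.5294 × 1.12 × 1.689 = 1.00146
(3) 0.6786 × 0.4109 × 3.98 = 1.10977
Highest is cycle (3) at 1.1098 (>1, arbitrage).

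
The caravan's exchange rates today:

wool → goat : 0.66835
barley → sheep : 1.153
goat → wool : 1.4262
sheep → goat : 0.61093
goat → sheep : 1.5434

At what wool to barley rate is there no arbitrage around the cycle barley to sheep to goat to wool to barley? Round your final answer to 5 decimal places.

Known legs of the cycle: 1.153 × 0.61093 × 1.4262 = 1.004618545998
For no arbitrage the full-cycle product must be 1, so the missing rate is 1 / 1.004618545998 ≈ 0.9954027.

0.99540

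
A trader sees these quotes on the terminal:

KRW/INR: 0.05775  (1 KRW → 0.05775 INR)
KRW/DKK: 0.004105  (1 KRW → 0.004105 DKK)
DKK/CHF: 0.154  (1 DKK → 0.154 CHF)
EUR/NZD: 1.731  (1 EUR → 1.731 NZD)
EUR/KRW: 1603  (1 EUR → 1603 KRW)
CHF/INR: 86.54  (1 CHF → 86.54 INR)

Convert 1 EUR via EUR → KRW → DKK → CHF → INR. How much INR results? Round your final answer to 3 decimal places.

87.697

1 EUR × 1603 = 1603 KRW
1603 KRW × 0.004105 = 6.580315 DKK
6.580315 DKK × 0.154 = 1.01336851 CHF
1.01336851 CHF × 86.54 = 87.6969108554 INR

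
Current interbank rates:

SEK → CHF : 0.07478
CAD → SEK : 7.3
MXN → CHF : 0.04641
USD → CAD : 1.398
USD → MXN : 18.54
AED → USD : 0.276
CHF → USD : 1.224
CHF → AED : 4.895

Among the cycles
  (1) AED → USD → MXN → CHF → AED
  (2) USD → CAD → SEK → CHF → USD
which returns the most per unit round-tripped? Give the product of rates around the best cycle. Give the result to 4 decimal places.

1.1625

(1) 0.276 × 18.54 × 0.04641 × 4.895 = 1.16247
(2) 1.398 × 7.3 × 0.07478 × 1.224 = 0.93411
Highest is cycle (1) at 1.1625 (>1, arbitrage).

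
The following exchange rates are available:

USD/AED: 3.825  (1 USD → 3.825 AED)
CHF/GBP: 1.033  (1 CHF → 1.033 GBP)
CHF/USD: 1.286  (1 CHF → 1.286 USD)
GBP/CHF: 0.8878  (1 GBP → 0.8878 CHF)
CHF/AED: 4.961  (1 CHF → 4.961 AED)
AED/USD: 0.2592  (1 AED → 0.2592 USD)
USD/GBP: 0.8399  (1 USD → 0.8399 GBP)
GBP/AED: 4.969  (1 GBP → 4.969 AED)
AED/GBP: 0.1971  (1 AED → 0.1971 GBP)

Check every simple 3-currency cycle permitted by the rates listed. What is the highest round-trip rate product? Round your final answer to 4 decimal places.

1.0818

USD→GBP→AED→USD: 0.8399 × 4.969 × 0.2592 = 1.08176
USD→GBP→CHF→USD: 0.8399 × 0.8878 × 1.286 = 0.95892
GBP→CHF→AED→GBP: 0.8878 × 4.961 × 0.1971 = 0.86810
Maximum is USD→GBP→AED→USD at 1.0818; arbitrage exists.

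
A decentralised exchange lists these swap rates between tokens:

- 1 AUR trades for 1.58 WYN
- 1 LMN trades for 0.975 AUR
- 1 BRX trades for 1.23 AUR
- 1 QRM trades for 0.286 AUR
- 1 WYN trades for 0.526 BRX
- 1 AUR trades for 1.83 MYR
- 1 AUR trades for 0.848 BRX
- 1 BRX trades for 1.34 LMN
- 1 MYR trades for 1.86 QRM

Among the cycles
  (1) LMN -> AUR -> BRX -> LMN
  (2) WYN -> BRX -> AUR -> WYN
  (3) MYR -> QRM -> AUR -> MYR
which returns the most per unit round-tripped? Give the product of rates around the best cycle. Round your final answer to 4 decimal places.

1.1079

(1) 0.975 × 0.848 × 1.34 = 1.10791
(2) 0.526 × 1.23 × 1.58 = 1.02223
(3) 1.86 × 0.286 × 1.83 = 0.97349
Highest is cycle (1) at 1.1079 (>1, arbitrage).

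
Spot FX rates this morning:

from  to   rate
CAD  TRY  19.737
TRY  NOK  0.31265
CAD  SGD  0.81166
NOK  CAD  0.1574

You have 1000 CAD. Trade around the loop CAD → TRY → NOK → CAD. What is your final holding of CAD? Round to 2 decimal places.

971.28

1000 CAD × 19.737 = 19737 TRY
19737 TRY × 0.31265 = 6170.77305 NOK
6170.77305 NOK × 0.1574 = 971.27967807 CAD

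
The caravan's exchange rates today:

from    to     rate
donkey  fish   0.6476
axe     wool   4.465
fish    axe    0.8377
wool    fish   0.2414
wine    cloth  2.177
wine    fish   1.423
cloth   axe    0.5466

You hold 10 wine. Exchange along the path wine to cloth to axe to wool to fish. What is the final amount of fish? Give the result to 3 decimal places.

12.826

10 wine × 2.177 = 21.77 cloth
21.77 cloth × 0.5466 = 11.899482 axe
11.899482 axe × 4.465 = 53.13118713 wool
53.13118713 wool × 0.2414 = 12.825868573182 fish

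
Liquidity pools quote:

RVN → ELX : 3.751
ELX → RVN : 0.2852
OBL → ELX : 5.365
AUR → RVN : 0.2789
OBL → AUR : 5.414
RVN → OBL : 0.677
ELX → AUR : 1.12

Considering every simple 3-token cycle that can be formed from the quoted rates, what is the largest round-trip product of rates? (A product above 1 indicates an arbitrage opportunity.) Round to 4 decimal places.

AUR→RVN→ELX→AUR: 0.2789 × 3.751 × 1.12 = 1.17169
OBL→ELX→RVN→OBL: 5.365 × 0.2852 × 0.677 = 1.03588
OBL→AUR→RVN→OBL: 5.414 × 0.2789 × 0.677 = 1.02225
Maximum is AUR→RVN→ELX→AUR at 1.1717; arbitrage exists.

1.1717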